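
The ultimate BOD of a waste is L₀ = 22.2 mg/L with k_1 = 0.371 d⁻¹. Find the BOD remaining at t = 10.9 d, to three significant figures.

L_t = L₀ e^(−k_1 t) = 22.2 × e^(−0.371×10.9) = 22.2 × 0.01753 = 0.3891 mg/L.

L ≈ 0.389 mg/L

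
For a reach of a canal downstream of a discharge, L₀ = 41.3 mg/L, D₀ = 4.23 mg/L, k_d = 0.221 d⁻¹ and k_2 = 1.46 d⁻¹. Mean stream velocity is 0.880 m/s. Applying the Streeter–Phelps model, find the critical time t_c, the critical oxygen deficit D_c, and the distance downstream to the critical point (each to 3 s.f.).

t_c ≈ 0.835 d; D_c ≈ 5.20 mg/L; x_c ≈ 63.5 km

t_c = [1/(k_2−k_d)] ln[(k_2/k_d)(1 − D₀(k_2−k_d)/(k_d L₀))]
= [1/(1.46−0.221)] ln[(1.46/0.221)(1 − 4.23×1.239/(0.221×41.3))]
= (1/1.239) ln[6.606 × 0.4258] = 0.8071 × ln(2.813) = 0.8071 × 1.034 = 0.8347 d.
L(t_c) = L₀ e^(−k_d t_c) = 41.3 × 0.8315 = 34.34 mg/L, and at the critical point k_2 D_c = k_d L, so D_c = (0.221/1.46) × 34.34 = 5.198 mg/L.
x_c = v t_c = 0.880 m/s × 0.8347 d × 86400 s/d = 63470 m ≈ 63.5 km.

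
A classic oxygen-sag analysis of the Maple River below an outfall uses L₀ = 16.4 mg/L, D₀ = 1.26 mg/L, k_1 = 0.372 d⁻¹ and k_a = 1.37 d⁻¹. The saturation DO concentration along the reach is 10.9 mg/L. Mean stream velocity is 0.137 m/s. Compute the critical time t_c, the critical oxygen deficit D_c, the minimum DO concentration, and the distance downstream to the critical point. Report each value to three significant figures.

t_c ≈ 1.08 d; D_c ≈ 2.99 mg/L; min DO ≈ 7.91 mg/L; x_c ≈ 12.7 km

t_c = [1/(k_a−k_1)] ln[(k_a/k_1)(1 − D₀(k_a−k_1)/(k_1 L₀))]
= [1/(1.37−0.372)] ln[(1.37/0.372)(1 − 1.26×0.9980/(0.372×16.4))]
= (1/0.9980) ln[3.683 × 0.7939] = 1.002 × ln(2.924) = 1.002 × 1.073 = 1.075 d.
L(t_c) = L₀ e^(−k_1 t_c) = 16.4 × 0.6704 = 10.99 mg/L, and at the critical point k_a D_c = k_1 L, so D_c = (0.372/1.37) × 10.99 = 2.985 mg/L.
Minimum DO = C_s − D_c = 10.9 − 2.985 = 7.915 mg/L.
x_c = v t_c = 0.137 m/s × 1.075 d × 86400 s/d = 12720 m ≈ 12.7 km.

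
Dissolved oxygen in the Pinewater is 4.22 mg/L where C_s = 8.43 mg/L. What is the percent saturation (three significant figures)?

50.1 % saturation

% saturation = C/C_s × 100 = 4.22/8.43 × 100 = 50.1 %.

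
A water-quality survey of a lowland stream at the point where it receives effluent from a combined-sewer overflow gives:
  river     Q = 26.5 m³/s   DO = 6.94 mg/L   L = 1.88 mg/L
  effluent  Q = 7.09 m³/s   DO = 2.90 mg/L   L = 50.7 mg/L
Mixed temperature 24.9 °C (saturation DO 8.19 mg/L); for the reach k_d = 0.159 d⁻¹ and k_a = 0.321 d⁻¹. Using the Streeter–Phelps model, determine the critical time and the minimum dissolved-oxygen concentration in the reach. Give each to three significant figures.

t_c ≈ 3.14 d; minimum DO ≈ 4.53 mg/L

Mixed DO = (26.5×6.94 + 7.09×2.90)/(26.5+7.09) = 204.5/33.59 = 6.087 mg/L.
Mixed L₀ = (26.5×1.88 + 7.09×50.7)/(33.59) = 409.3/33.59 = 12.18 mg/L.
Initial deficit D₀ = C_s − DO₀ = 8.19 − 6.087 = 2.103 mg/L.
t_c = (1/0.1620) ln[(0.321/0.159)(1 − 2.103×0.1620/(0.159×12.18))] = 6.173 × ln(1.664) = 3.143 d.
D_c = (0.159/0.321) × 12.18 × e^(−0.159×3.143) = 0.4953 × 12.18 × 0.6067 = 3.662 mg/L.
Minimum DO = 8.19 − 3.662 = 4.528 mg/L.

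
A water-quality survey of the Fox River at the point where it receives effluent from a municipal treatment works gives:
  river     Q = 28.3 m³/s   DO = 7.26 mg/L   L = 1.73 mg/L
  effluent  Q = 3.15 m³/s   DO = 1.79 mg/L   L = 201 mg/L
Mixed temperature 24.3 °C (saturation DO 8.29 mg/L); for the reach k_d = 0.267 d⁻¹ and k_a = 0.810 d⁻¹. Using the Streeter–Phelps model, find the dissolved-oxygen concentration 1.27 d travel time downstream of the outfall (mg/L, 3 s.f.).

DO ≈ 3.94 mg/L

Mixed DO = (28.3×7.26 + 3.15×1.79)/(28.3+3.15) = 211.1/31.45 = 6.712 mg/L.
Mixed L₀ = (28.3×1.73 + 3.15×201)/(31.45) = 682.1/31.45 = 21.69 mg/L.
Initial deficit D₀ = C_s − DO₀ = 8.29 − 6.712 = 1.578 mg/L.
D(1.27) = [0.267×21.69/(0.810−0.267)](e^(−0.267×1.27) − e^(−0.810×1.27)) + 1.578 e^(−0.810×1.27)
= 10.66 × (0.7124 − 0.3575) + 1.578 × 0.3575 = 4.349 mg/L.
DO = 8.29 − 4.349 = 3.941 mg/L.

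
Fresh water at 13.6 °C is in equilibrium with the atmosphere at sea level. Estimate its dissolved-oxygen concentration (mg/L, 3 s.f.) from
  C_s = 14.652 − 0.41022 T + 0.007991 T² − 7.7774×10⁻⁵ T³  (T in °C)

C_s = 14.652 − 0.41022×13.6 + 0.007991×13.6² − 7.7774×10⁻⁵×13.6³ = 10.36 mg/L.

C_s ≈ 10.4 mg/L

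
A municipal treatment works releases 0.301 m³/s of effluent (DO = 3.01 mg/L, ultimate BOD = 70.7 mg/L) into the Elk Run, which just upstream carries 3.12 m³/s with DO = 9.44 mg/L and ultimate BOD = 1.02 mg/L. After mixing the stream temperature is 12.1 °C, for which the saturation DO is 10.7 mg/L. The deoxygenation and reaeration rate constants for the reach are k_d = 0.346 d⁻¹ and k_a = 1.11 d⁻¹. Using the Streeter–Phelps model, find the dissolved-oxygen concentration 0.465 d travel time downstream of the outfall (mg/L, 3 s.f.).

Mixed DO = (3.12×9.44 + 0.301×3.01)/(3.12+0.301) = 30.36/3.421 = 8.874 mg/L.
Mixed L₀ = (3.12×1.02 + 0.301×70.7)/(3.421) = 24.46/3.421 = 7.151 mg/L.
Initial deficit D₀ = C_s − DO₀ = 10.7 − 8.874 = 1.826 mg/L.
D(0.465) = [0.346×7.151/(1.11−0.346)](e^(−0.346×0.465) − e^(−1.11×0.465)) + 1.826 e^(−1.11×0.465)
= 3.238 × (0.8514 − 0.5968) + 1.826 × 0.5968 = 1.914 mg/L.
DO = 10.7 − 1.914 = 8.786 mg/L.

DO ≈ 8.79 mg/L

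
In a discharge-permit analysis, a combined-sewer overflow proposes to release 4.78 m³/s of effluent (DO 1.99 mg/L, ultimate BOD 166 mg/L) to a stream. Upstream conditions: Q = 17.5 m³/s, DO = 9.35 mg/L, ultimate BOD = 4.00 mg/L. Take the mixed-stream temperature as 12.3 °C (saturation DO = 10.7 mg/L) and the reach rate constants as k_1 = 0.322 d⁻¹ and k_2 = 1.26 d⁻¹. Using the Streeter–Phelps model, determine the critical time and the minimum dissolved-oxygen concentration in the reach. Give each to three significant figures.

t_c ≈ 1.19 d; minimum DO ≈ 3.95 mg/L

Mixed DO = (17.5×9.35 + 4.78×1.99)/(17.5+4.78) = 173.1/22.28 = 7.771 mg/L.
Mixed L₀ = (17.5×4.00 + 4.78×166)/(22.28) = 863.5/22.28 = 38.76 mg/L.
Initial deficit D₀ = C_s − DO₀ = 10.7 − 7.771 = 2.929 mg/L.
t_c = (1/0.9380) ln[(1.26/0.322)(1 − 2.929×0.9380/(0.322×38.76))] = 1.066 × ln(3.052) = 1.189 d.
D_c = (0.322/1.26) × 38.76 × e^(−0.322×1.189) = 0.2556 × 38.76 × 0.6818 = 6.753 mg/L.
Minimum DO = 10.7 − 6.753 = 3.947 mg/L.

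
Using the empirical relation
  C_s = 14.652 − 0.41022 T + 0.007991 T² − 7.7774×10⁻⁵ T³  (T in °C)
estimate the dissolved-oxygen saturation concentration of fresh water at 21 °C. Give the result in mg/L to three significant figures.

C_s ≈ 8.84 mg/L

C_s = 14.652 − 0.41022×21 + 0.007991×21² − 7.7774×10⁻⁵×21³ = 8.841 mg/L.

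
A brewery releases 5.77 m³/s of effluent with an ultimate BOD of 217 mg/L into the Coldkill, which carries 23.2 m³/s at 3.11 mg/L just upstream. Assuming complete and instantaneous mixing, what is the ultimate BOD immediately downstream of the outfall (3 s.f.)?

Flow-weighted mixing: C = (Q_r C_r + Q_w C_w)/(Q_r + Q_w)
= (23.2×3.11 + 5.77×217)/(23.2 + 5.77) = 1324/28.97 = 45.71 mg/L.

45.7 mg/L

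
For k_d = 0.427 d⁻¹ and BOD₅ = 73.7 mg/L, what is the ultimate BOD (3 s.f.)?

L₀ ≈ 83.6 mg/L

BOD₅ = L₀(1 − e^(−5k_d)) ⇒ L₀ = BOD₅ / (1 − e^(−5×0.427))
= 73.7 / (1 − 0.1182) = 73.7 / 0.8818 = 83.58 mg/L.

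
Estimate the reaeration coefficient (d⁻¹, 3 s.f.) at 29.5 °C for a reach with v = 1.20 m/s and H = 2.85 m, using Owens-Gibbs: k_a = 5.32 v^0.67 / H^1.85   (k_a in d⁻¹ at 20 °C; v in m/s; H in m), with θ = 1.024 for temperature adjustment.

k_a(20) = 5.32 × 1.20^0.67 / 2.85^1.85 = 5.32 × 1.130 / 6.942 = 0.8660 d⁻¹.
k_a(29.5) = 0.8660 × 1.024^(29.5−20) = 0.8660 × 1.253 = 1.085 d⁻¹.

k_a ≈ 1.08 d⁻¹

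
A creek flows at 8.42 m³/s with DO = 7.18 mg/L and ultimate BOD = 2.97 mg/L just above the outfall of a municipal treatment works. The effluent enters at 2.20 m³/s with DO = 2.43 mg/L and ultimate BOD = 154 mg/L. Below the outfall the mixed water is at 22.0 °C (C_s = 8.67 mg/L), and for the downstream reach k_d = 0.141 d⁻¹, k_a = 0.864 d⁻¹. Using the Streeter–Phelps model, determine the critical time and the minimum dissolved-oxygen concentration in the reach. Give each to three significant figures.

Mixed DO = (8.42×7.18 + 2.20×2.43)/(8.42+2.20) = 65.80/10.62 = 6.196 mg/L.
Mixed L₀ = (8.42×2.97 + 2.20×154)/(10.62) = 363.8/10.62 = 34.26 mg/L.
Initial deficit D₀ = C_s − DO₀ = 8.67 − 6.196 = 2.474 mg/L.
t_c = (1/0.7230) ln[(0.864/0.141)(1 − 2.474×0.7230/(0.141×34.26))] = 1.383 × ln(3.858) = 1.868 d.
D_c = (0.141/0.864) × 34.26 × e^(−0.141×1.868) = 0.1632 × 34.26 × 0.7685 = 4.296 mg/L.
Minimum DO = 8.67 − 4.296 = 4.374 mg/L.

t_c ≈ 1.87 d; minimum DO ≈ 4.37 mg/L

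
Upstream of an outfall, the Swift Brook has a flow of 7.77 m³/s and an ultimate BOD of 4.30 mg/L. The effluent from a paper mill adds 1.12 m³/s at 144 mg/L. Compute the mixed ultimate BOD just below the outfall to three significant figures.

21.9 mg/L

Flow-weighted mixing: C = (Q_r C_r + Q_w C_w)/(Q_r + Q_w)
= (7.77×4.30 + 1.12×144)/(7.77 + 1.12) = 194.7/8.890 = 21.90 mg/L.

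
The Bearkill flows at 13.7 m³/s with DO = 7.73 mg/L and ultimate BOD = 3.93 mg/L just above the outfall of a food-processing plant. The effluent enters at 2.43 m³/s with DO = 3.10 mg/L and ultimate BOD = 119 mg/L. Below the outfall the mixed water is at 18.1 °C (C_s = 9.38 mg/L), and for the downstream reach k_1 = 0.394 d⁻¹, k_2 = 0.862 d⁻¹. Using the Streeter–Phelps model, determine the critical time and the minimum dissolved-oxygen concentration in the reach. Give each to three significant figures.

Mixed DO = (13.7×7.73 + 2.43×3.10)/(13.7+2.43) = 113.4/16.13 = 7.032 mg/L.
Mixed L₀ = (13.7×3.93 + 2.43×119)/(16.13) = 343.0/16.13 = 21.27 mg/L.
Initial deficit D₀ = C_s − DO₀ = 9.38 − 7.032 = 2.348 mg/L.
t_c = (1/0.4680) ln[(0.862/0.394)(1 − 2.348×0.4680/(0.394×21.27))] = 2.137 × ln(1.901) = 1.373 d.
D_c = (0.394/0.862) × 21.27 × e^(−0.394×1.373) = 0.4571 × 21.27 × 0.5823 = 5.660 mg/L.
Minimum DO = 9.38 − 5.660 = 3.720 mg/L.

t_c ≈ 1.37 d; minimum DO ≈ 3.72 mg/L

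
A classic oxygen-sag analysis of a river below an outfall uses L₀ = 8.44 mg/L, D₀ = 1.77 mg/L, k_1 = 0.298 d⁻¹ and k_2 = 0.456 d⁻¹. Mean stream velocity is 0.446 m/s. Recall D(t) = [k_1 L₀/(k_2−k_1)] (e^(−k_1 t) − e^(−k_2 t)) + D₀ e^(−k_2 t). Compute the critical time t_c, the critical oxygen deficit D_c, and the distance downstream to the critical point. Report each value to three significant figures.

At the critical point dD/dt = 0, so k_1 L₀ e^(−k_1 t) = k_2 D. Substituting D(t) from the Streeter–Phelps equation and solving for t gives
t_c = ln[(k_2/k_1)(1 − D₀(k_2−k_1)/(k_1 L₀))] / (k_2−k_1).
Here k_2−k_1 = 0.1580 d⁻¹ and 1 − D₀(k_2−k_1)/(k_1 L₀) = 1 − 1.77×0.1580/(0.298×8.44) = 0.8888, so
t_c = ln(1.530 × 0.8888) / 0.1580 = 0.3075 / 0.1580 = 1.946 d.
L(t_c) = L₀ e^(−k_1 t_c) = 8.44 × 0.5599 = 4.725 mg/L, and at the critical point k_2 D_c = k_1 L, so D_c = (0.298/0.456) × 4.725 = 3.088 mg/L.
x_c = v t_c = 0.446 m/s × 1.946 d × 86400 s/d = 75000 m ≈ 75.0 km.

t_c ≈ 1.95 d; D_c ≈ 3.09 mg/L; x_c ≈ 75.0 km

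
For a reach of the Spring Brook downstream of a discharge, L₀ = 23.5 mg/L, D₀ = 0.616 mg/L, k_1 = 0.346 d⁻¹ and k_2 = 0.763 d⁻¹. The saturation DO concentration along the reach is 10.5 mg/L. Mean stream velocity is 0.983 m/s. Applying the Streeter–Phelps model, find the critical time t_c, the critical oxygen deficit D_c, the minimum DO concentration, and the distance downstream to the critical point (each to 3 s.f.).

t_c = [1/(k_2−k_1)] ln[(k_2/k_1)(1 − D₀(k_2−k_1)/(k_1 L₀))]
= [1/(0.763−0.346)] ln[(0.763/0.346)(1 − 0.616×0.4170/(0.346×23.5))]
= (1/0.4170) ln[2.205 × 0.9684] = 2.398 × ln(2.136) = 2.398 × 0.7587 = 1.819 d.
D_c = (k_1/k_2) L₀ e^(−k_1 t_c) = (0.346/0.763) × 23.5 × e^(−0.346×1.819) = 0.4535 × 23.5 × 0.5328 = 5.678 mg/L.
Minimum DO = C_s − D_c = 10.5 − 5.678 = 4.822 mg/L.
x_c = v t_c = 0.983 m/s × 1.819 d × 86400 s/d = 154500 m ≈ 155 km.

t_c ≈ 1.82 d; D_c ≈ 5.68 mg/L; min DO ≈ 4.82 mg/L; x_c ≈ 155 km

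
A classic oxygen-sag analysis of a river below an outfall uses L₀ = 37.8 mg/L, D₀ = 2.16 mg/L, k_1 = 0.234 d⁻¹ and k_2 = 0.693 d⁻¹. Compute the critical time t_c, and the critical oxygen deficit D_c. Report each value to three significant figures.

t_c ≈ 2.11 d; D_c ≈ 7.80 mg/L

At the critical point dD/dt = 0, so k_1 L₀ e^(−k_1 t) = k_2 D. Substituting D(t) from the Streeter–Phelps equation and solving for t gives
t_c = ln[(k_2/k_1)(1 − D₀(k_2−k_1)/(k_1 L₀))] / (k_2−k_1).
Here k_2−k_1 = 0.4590 d⁻¹ and 1 − D₀(k_2−k_1)/(k_1 L₀) = 1 − 2.16×0.4590/(0.234×37.8) = 0.8879, so
t_c = ln(2.962 × 0.8879) / 0.4590 = 0.9668 / 0.4590 = 2.106 d.
L(t_c) = L₀ e^(−k_1 t_c) = 37.8 × 0.6109 = 23.09 mg/L, and at the critical point k_2 D_c = k_1 L, so D_c = (0.234/0.693) × 23.09 = 7.797 mg/L.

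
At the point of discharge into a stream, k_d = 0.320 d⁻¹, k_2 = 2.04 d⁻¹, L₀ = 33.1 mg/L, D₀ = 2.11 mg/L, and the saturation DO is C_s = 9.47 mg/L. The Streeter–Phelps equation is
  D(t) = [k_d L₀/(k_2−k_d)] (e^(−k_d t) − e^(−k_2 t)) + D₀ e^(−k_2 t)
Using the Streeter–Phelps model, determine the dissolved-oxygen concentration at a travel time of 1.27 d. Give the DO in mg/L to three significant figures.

k_d L₀/(k_2−k_d) = 0.320×33.1/(2.04−0.320) = 10.59/1.720 = 6.158 mg/L.
e^(−k_d t) = e^(−0.320×1.270) = 0.6660; e^(−k_2 t) = e^(−2.04×1.270) = 0.07496.
D = 6.158 × (0.6660 − 0.07496) + 2.11 × 0.07496 = 3.640 + 0.1582 = 3.798 mg/L.
DO = C_s − D = 9.47 − 3.798 = 5.672 mg/L.

DO ≈ 5.67 mg/L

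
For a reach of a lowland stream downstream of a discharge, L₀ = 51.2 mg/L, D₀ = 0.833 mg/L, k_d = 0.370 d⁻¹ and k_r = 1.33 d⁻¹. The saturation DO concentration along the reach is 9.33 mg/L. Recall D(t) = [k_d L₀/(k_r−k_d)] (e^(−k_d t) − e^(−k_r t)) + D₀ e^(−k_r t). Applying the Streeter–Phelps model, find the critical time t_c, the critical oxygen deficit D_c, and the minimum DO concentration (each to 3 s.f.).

At the critical point dD/dt = 0, so k_d L₀ e^(−k_d t) = k_r D. Substituting D(t) from the Streeter–Phelps equation and solving for t gives
t_c = ln[(k_r/k_d)(1 − D₀(k_r−k_d)/(k_d L₀))] / (k_r−k_d).
Here k_r−k_d = 0.9600 d⁻¹ and 1 − D₀(k_r−k_d)/(k_d L₀) = 1 − 0.833×0.9600/(0.370×51.2) = 0.9578, so
t_c = ln(3.595 × 0.9578) / 0.9600 = 1.236 / 0.9600 = 1.288 d.
L(t_c) = L₀ e^(−k_d t_c) = 51.2 × 0.6210 = 31.79 mg/L, and at the critical point k_r D_c = k_d L, so D_c = (0.370/1.33) × 31.79 = 8.845 mg/L.
Minimum DO = C_s − D_c = 9.33 − 8.845 = 0.4853 mg/L.

t_c ≈ 1.29 d; D_c ≈ 8.84 mg/L; min DO ≈ 0.485 mg/L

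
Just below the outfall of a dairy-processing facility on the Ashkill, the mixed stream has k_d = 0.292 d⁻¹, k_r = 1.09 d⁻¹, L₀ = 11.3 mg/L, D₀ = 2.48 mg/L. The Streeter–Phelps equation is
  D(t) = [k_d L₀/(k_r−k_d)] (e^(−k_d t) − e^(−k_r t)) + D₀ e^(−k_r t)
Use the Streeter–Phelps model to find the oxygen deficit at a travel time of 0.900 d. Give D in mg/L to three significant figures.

D ≈ 2.56 mg/L

k_d L₀/(k_r−k_d) = 0.292×11.3/(1.09−0.292) = 3.300/0.7980 = 4.135 mg/L.
e^(−k_d t) = e^(−0.292×0.9000) = 0.7689; e^(−k_r t) = e^(−1.09×0.9000) = 0.3749.
D = 4.135 × (0.7689 − 0.3749) + 2.48 × 0.3749 = 1.629 + 0.9298 = 2.559 mg/L.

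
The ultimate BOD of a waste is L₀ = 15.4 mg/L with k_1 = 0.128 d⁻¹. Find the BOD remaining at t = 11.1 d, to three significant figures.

L ≈ 3.72 mg/L

L_t = L₀ e^(−k_1 t) = 15.4 × e^(−0.128×11.1) = 15.4 × 0.2415 = 3.719 mg/L.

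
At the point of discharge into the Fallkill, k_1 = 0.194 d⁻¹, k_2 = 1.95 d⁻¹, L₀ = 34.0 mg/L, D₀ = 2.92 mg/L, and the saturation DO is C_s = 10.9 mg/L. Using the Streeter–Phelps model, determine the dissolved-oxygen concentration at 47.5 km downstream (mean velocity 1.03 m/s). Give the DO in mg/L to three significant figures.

Travel time t = x/v = 47.5 km / (1.03 m/s) = 47500 m / 1.03 m/s = 46120 s = 0.5338 d.
k_1 L₀/(k_2−k_1) = 0.194×34.0/(1.95−0.194) = 6.596/1.756 = 3.756 mg/L.
e^(−k_1 t) = e^(−0.194×0.5338) = 0.9016; e^(−k_2 t) = e^(−1.95×0.5338) = 0.3532.
D = 3.756 × (0.9016 − 0.3532) + 2.92 × 0.3532 = 2.060 + 1.031 = 3.091 mg/L.
DO = C_s − D = 10.9 − 3.091 = 7.809 mg/L.

DO ≈ 7.81 mg/L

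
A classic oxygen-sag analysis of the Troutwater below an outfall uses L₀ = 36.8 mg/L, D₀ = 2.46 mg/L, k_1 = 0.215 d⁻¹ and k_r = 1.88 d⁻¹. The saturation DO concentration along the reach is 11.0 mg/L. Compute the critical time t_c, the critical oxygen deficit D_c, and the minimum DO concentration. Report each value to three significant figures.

t_c ≈ 0.864 d; D_c ≈ 3.49 mg/L; min DO ≈ 7.51 mg/L

At the critical point dD/dt = 0, so k_1 L₀ e^(−k_1 t) = k_r D. Substituting D(t) from the Streeter–Phelps equation and solving for t gives
t_c = ln[(k_r/k_1)(1 − D₀(k_r−k_1)/(k_1 L₀))] / (k_r−k_1).
Here k_r−k_1 = 1.665 d⁻¹ and 1 − D₀(k_r−k_1)/(k_1 L₀) = 1 − 2.46×1.665/(0.215×36.8) = 0.4823, so
t_c = ln(8.744 × 0.4823) / 1.665 = 1.439 / 1.665 = 0.8644 d.
L(t_c) = L₀ e^(−k_1 t_c) = 36.8 × 0.8304 = 30.56 mg/L, and at the critical point k_r D_c = k_1 L, so D_c = (0.215/1.88) × 30.56 = 3.495 mg/L.
Minimum DO = C_s − D_c = 11.0 − 3.495 = 7.505 mg/L.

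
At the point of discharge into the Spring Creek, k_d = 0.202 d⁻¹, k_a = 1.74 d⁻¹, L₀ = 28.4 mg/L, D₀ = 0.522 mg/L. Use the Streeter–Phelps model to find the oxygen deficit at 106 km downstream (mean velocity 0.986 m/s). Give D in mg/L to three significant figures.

D ≈ 2.53 mg/L

Travel time t = x/v = 106 km / (0.986 m/s) = 106000 m / 0.986 m/s = 107500 s = 1.244 d.
k_d L₀/(k_a−k_d) = 0.202×28.4/(1.74−0.202) = 5.737/1.538 = 3.730 mg/L.
e^(−k_d t) = e^(−0.202×1.244) = 0.7778; e^(−k_a t) = e^(−1.74×1.244) = 0.1147.
D = 3.730 × (0.7778 − 0.1147) + 0.522 × 0.1147 = 2.473 + 0.05990 = 2.533 mg/L.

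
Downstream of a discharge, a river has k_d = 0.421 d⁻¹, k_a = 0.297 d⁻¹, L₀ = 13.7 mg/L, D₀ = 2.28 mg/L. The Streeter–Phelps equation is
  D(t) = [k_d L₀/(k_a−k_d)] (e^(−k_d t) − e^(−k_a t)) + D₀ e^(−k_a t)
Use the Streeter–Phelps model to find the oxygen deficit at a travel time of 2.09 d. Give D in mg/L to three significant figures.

D ≈ 6.93 mg/L

k_d L₀/(k_a−k_d) = 0.421×13.7/(0.297−0.421) = 5.768/-0.1240 = -46.51 mg/L.
e^(−k_d t) = e^(−0.421×2.090) = 0.4148; e^(−k_a t) = e^(−0.297×2.090) = 0.5376.
D = -46.51 × (0.4148 − 0.5376) + 2.28 × 0.5376 = 5.708 + 1.226 = 6.934 mg/L.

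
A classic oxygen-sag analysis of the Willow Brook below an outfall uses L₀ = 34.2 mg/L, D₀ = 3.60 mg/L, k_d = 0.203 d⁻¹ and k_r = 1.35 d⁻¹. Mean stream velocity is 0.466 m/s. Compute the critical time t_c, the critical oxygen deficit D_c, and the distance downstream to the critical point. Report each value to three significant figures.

t_c ≈ 0.864 d; D_c ≈ 4.32 mg/L; x_c ≈ 34.8 km

t_c = [1/(k_r−k_d)] ln[(k_r/k_d)(1 − D₀(k_r−k_d)/(k_d L₀))]
= [1/(1.35−0.203)] ln[(1.35/0.203)(1 − 3.60×1.147/(0.203×34.2))]
= (1/1.147) ln[6.650 × 0.4052] = 0.8718 × ln(2.695) = 0.8718 × 0.9914 = 0.8643 d.
D_c = (k_d/k_r) L₀ e^(−k_d t_c) = (0.203/1.35) × 34.2 × e^(−0.203×0.8643) = 0.1504 × 34.2 × 0.8391 = 4.315 mg/L.
x_c = v t_c = 0.466 m/s × 0.8643 d × 86400 s/d = 34800 m ≈ 34.8 km.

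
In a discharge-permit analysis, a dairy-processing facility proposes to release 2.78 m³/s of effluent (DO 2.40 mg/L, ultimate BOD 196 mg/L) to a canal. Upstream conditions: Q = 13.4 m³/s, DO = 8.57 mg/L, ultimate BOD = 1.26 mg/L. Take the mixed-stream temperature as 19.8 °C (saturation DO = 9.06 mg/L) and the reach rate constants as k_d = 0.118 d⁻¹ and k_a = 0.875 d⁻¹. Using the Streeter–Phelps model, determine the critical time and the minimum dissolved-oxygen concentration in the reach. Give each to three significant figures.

t_c ≈ 2.20 d; minimum DO ≈ 5.45 mg/L

Mixed DO = (13.4×8.57 + 2.78×2.40)/(13.4+2.78) = 121.5/16.18 = 7.510 mg/L.
Mixed L₀ = (13.4×1.26 + 2.78×196)/(16.18) = 561.8/16.18 = 34.72 mg/L.
Initial deficit D₀ = C_s − DO₀ = 9.06 − 7.510 = 1.550 mg/L.
t_c = (1/0.7570) ln[(0.875/0.118)(1 − 1.550×0.7570/(0.118×34.72))] = 1.321 × ln(5.291) = 2.201 d.
D_c = (0.118/0.875) × 34.72 × e^(−0.118×2.201) = 0.1349 × 34.72 × 0.7713 = 3.611 mg/L.
Minimum DO = 9.06 − 3.611 = 5.449 mg/L.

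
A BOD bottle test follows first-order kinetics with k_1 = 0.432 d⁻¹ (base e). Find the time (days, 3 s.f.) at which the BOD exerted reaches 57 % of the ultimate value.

y/L₀ = 1 − e^(−k_1 t) = 0.57 ⇒ e^(−k_1 t) = 0.430
t = −ln(0.430) / 0.432 = 0.8440 / 0.432 = 1.954 d.

t ≈ 1.95 d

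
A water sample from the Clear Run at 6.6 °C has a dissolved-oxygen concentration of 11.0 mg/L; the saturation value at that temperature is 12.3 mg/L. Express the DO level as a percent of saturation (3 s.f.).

89.4 % saturation

% saturation = C/C_s × 100 = 11.0/12.3 × 100 = 89.4 %.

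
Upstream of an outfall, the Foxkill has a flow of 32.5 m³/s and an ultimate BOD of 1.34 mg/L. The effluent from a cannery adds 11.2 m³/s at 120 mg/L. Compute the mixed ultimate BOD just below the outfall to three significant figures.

Flow-weighted mixing: C = (Q_r C_r + Q_w C_w)/(Q_r + Q_w)
= (32.5×1.34 + 11.2×120)/(32.5 + 11.2) = 1388/43.70 = 31.75 mg/L.

31.8 mg/L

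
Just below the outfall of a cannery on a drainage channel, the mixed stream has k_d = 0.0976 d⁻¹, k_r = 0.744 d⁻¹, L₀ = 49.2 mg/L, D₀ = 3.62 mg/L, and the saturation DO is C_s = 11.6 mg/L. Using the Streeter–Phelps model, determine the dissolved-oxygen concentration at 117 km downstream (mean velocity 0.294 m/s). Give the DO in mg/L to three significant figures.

Travel time t = x/v = 117 km / (0.294 m/s) = 117000 m / 0.294 m/s = 398000 s = 4.606 d.
k_d L₀/(k_r−k_d) = 0.0976×49.2/(0.744−0.0976) = 4.802/0.6464 = 7.429 mg/L.
e^(−k_d t) = e^(−0.0976×4.606) = 0.6379; e^(−k_r t) = e^(−0.744×4.606) = 0.03249.
D = 7.429 × (0.6379 − 0.03249) + 3.62 × 0.03249 = 4.498 + 0.1176 = 4.615 mg/L.
DO = C_s − D = 11.6 − 4.615 = 6.985 mg/L.

DO ≈ 6.98 mg/L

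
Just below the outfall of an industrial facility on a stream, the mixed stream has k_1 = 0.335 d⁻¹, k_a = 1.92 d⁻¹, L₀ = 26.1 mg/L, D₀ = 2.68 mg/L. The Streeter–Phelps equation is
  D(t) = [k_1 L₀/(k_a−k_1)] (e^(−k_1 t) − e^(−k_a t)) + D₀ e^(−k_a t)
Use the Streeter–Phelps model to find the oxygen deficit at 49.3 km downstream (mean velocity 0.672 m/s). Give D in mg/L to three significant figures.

Travel time t = x/v = 49.3 km / (0.672 m/s) = 49300 m / 0.672 m/s = 73360 s = 0.8491 d.
k_1 L₀/(k_a−k_1) = 0.335×26.1/(1.92−0.335) = 8.744/1.585 = 5.516 mg/L.
e^(−k_1 t) = e^(−0.335×0.8491) = 0.7524; e^(−k_a t) = e^(−1.92×0.8491) = 0.1959.
D = 5.516 × (0.7524 − 0.1959) + 2.68 × 0.1959 = 3.070 + 0.5249 = 3.595 mg/L.

D ≈ 3.60 mg/L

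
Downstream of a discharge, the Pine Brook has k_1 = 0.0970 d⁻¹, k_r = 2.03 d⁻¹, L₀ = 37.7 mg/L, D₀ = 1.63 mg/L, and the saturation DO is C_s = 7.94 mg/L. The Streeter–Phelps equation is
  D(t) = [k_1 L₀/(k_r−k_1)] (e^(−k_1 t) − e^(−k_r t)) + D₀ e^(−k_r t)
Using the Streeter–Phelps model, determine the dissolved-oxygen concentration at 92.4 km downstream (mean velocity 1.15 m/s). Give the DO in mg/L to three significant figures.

DO ≈ 6.25 mg/L

Travel time t = x/v = 92.4 km / (1.15 m/s) = 92400 m / 1.15 m/s = 80350 s = 0.9300 d.
k_1 L₀/(k_r−k_1) = 0.0970×37.7/(2.03−0.0970) = 3.657/1.933 = 1.892 mg/L.
e^(−k_1 t) = e^(−0.0970×0.9300) = 0.9137; e^(−k_r t) = e^(−2.03×0.9300) = 0.1514.
D = 1.892 × (0.9137 − 0.1514) + 1.63 × 0.1514 = 1.442 + 0.2468 = 1.689 mg/L.
DO = C_s − D = 7.94 − 1.689 = 6.251 mg/L.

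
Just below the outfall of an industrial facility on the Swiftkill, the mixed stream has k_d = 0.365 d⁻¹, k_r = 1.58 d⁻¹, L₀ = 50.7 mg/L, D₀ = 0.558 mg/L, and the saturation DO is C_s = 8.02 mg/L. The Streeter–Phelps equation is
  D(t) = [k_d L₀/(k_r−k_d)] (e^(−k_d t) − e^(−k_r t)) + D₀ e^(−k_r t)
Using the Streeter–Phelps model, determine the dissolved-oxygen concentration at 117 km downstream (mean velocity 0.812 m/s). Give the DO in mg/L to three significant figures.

Travel time t = x/v = 117 km / (0.812 m/s) = 117000 m / 0.812 m/s = 144100 s = 1.668 d.
k_d L₀/(k_r−k_d) = 0.365×50.7/(1.58−0.365) = 18.51/1.215 = 15.23 mg/L.
e^(−k_d t) = e^(−0.365×1.668) = 0.5441; e^(−k_r t) = e^(−1.58×1.668) = 0.07172.
D = 15.23 × (0.5441 − 0.07172) + 0.558 × 0.07172 = 7.194 + 0.04002 = 7.234 mg/L.
DO = C_s − D = 8.02 − 7.234 = 0.7860 mg/L.

DO ≈ 0.786 mg/L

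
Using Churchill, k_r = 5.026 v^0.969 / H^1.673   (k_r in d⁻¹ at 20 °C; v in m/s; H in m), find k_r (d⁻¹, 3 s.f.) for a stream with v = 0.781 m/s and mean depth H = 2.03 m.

k_r ≈ 1.21 d⁻¹

k_r = 5.026 × 0.781^0.969 / 2.03^1.673 = 5.026 × 0.7870 / 3.269 = 1.210 d⁻¹.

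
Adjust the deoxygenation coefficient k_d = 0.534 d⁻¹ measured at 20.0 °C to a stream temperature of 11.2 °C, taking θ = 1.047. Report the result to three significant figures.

k_d(T₂) = k_d(T₁) · θ^(T₂−T₁) = 0.534 × 1.047^(11.2−20.0)
= 0.534 × 1.047^-8.80 = 0.534 × 0.6675 = 0.3565 d⁻¹.

k_d ≈ 0.356 d⁻¹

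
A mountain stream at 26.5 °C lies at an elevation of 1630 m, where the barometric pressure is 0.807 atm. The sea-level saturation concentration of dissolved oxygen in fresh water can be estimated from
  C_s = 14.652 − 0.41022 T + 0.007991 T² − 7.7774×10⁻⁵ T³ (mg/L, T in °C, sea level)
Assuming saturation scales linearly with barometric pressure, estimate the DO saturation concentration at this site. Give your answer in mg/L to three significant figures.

C_s ≈ 6.41 mg/L

At sea level: C_s = 14.652 − 0.41022×26.5 + 0.007991×26.5² − 7.7774×10⁻⁵×26.5³ = 7.946 mg/L.
Pressure correction: C_s' = 7.946 × 0.807 = 6.412 mg/L.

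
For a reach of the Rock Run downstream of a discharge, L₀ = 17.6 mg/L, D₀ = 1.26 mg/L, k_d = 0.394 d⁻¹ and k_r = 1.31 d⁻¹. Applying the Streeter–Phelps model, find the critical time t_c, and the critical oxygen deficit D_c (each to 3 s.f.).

t_c ≈ 1.11 d; D_c ≈ 3.41 mg/L

At the critical point dD/dt = 0, so k_d L₀ e^(−k_d t) = k_r D. Substituting D(t) from the Streeter–Phelps equation and solving for t gives
t_c = ln[(k_r/k_d)(1 − D₀(k_r−k_d)/(k_d L₀))] / (k_r−k_d).
Here k_r−k_d = 0.9160 d⁻¹ and 1 − D₀(k_r−k_d)/(k_d L₀) = 1 − 1.26×0.9160/(0.394×17.6) = 0.8336, so
t_c = ln(3.325 × 0.8336) / 0.9160 = 1.019 / 0.9160 = 1.113 d.
L(t_c) = L₀ e^(−k_d t_c) = 17.6 × 0.6450 = 11.35 mg/L, and at the critical point k_r D_c = k_d L, so D_c = (0.394/1.31) × 11.35 = 3.414 mg/L.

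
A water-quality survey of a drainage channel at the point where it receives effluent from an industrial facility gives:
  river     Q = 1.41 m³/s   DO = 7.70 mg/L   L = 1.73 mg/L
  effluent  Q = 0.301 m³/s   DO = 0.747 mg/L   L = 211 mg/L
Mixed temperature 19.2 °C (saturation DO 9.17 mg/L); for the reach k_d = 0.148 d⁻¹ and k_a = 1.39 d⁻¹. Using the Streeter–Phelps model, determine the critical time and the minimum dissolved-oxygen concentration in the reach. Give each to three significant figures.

Mixed DO = (1.41×7.70 + 0.301×0.747)/(1.41+0.301) = 11.08/1.711 = 6.477 mg/L.
Mixed L₀ = (1.41×1.73 + 0.301×211)/(1.711) = 65.95/1.711 = 38.54 mg/L.
Initial deficit D₀ = C_s − DO₀ = 9.17 − 6.477 = 2.693 mg/L.
t_c = (1/1.242) ln[(1.39/0.148)(1 − 2.693×1.242/(0.148×38.54))] = 0.8052 × ln(3.885) = 1.093 d.
D_c = (0.148/1.39) × 38.54 × e^(−0.148×1.093) = 0.1065 × 38.54 × 0.8507 = 3.491 mg/L.
Minimum DO = 9.17 − 3.491 = 5.679 mg/L.

t_c ≈ 1.09 d; minimum DO ≈ 5.68 mg/L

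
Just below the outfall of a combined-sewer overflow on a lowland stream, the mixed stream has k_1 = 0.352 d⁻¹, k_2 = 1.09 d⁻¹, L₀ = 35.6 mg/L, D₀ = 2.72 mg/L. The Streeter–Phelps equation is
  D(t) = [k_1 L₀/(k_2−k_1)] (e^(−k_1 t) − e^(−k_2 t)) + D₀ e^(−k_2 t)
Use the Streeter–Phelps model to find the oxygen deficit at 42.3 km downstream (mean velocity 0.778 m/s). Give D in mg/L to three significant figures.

Travel time t = x/v = 42.3 km / (0.778 m/s) = 42300 m / 0.778 m/s = 54370 s = 0.6293 d.
k_1 L₀/(k_2−k_1) = 0.352×35.6/(1.09−0.352) = 12.53/0.7380 = 16.98 mg/L.
e^(−k_1 t) = e^(−0.352×0.6293) = 0.8013; e^(−k_2 t) = e^(−1.09×0.6293) = 0.5036.
D = 16.98 × (0.8013 − 0.5036) + 2.72 × 0.5036 = 5.055 + 1.370 = 6.425 mg/L.

D ≈ 6.42 mg/L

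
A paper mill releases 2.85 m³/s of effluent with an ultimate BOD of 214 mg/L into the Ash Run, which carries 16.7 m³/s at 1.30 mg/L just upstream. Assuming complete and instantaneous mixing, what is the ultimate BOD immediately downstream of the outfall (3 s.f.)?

32.3 mg/L

Flow-weighted mixing: C = (Q_r C_r + Q_w C_w)/(Q_r + Q_w)
= (16.7×1.30 + 2.85×214)/(16.7 + 2.85) = 631.6/19.55 = 32.31 mg/L.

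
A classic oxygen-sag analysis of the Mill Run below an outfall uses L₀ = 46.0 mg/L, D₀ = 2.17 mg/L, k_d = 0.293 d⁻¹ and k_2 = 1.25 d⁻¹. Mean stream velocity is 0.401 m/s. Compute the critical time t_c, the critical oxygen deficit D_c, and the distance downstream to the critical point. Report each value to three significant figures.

With k_2/k_d = 4.266 and 1 − D₀(k_2−k_d)/(k_d L₀) = 0.8459,
t_c = ln(4.266 × 0.8459) / (1.25 − 0.293) = ln(3.609) / 0.9570 = 1.283/0.9570 = 1.341 d.
D_c = (k_d/k_2) L₀ e^(−k_d t_c) = (0.293/1.25) × 46.0 × e^(−0.293×1.341) = 0.2344 × 46.0 × 0.6751 = 7.279 mg/L.
x_c = v t_c = 0.401 m/s × 1.341 d × 86400 s/d = 46460 m ≈ 46.5 km.

t_c ≈ 1.34 d; D_c ≈ 7.28 mg/L; x_c ≈ 46.5 km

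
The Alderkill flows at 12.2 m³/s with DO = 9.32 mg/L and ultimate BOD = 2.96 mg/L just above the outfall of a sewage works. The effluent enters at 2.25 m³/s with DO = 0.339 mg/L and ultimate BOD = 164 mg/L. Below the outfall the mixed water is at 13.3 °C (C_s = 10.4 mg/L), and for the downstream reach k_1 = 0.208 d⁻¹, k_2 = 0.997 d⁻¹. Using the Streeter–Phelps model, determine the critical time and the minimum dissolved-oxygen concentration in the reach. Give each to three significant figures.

t_c ≈ 1.47 d; minimum DO ≈ 6.09 mg/L

Mixed DO = (12.2×9.32 + 2.25×0.339)/(12.2+2.25) = 114.5/14.45 = 7.922 mg/L.
Mixed L₀ = (12.2×2.96 + 2.25×164)/(14.45) = 405.1/14.45 = 28.04 mg/L.
Initial deficit D₀ = C_s − DO₀ = 10.4 − 7.922 = 2.478 mg/L.
t_c = (1/0.7890) ln[(0.997/0.208)(1 − 2.478×0.7890/(0.208×28.04))] = 1.267 × ln(3.186) = 1.469 d.
D_c = (0.208/0.997) × 28.04 × e^(−0.208×1.469) = 0.2086 × 28.04 × 0.7368 = 4.309 mg/L.
Minimum DO = 10.4 − 4.309 = 6.091 mg/L.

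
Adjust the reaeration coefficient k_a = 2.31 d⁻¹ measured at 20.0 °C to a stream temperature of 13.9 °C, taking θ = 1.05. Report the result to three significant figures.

k_a(T₂) = k_a(T₁) · θ^(T₂−T₁) = 2.31 × 1.05^(13.9−20.0)
= 2.31 × 1.05^-6.10 = 2.31 × 0.7426 = 1.715 d⁻¹.

k_a ≈ 1.72 d⁻¹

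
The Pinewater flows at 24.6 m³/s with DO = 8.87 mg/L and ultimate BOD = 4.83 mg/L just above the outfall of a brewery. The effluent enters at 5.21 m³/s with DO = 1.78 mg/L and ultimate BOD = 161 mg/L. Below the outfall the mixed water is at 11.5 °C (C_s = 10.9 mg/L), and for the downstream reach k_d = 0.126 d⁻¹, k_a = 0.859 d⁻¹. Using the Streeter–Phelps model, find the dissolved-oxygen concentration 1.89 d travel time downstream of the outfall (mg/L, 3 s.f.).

DO ≈ 6.99 mg/L

Mixed DO = (24.6×8.87 + 5.21×1.78)/(24.6+5.21) = 227.5/29.81 = 7.631 mg/L.
Mixed L₀ = (24.6×4.83 + 5.21×161)/(29.81) = 957.6/29.81 = 32.12 mg/L.
Initial deficit D₀ = C_s − DO₀ = 10.9 − 7.631 = 3.269 mg/L.
D(1.89) = [0.126×32.12/(0.859−0.126)](e^(−0.126×1.89) − e^(−0.859×1.89)) + 3.269 e^(−0.859×1.89)
= 5.522 × (0.7881 − 0.1972) + 3.269 × 0.1972 = 3.908 mg/L.
DO = 10.9 − 3.908 = 6.992 mg/L.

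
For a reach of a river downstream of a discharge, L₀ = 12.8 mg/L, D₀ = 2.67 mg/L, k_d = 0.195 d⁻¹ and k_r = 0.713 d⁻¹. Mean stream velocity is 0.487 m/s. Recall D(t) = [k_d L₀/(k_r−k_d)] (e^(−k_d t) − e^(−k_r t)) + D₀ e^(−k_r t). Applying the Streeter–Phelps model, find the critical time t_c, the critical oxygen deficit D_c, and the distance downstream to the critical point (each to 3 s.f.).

t_c ≈ 0.944 d; D_c ≈ 2.91 mg/L; x_c ≈ 39.7 km

With k_r/k_d = 3.656 and 1 − D₀(k_r−k_d)/(k_d L₀) = 0.4459,
t_c = ln(3.656 × 0.4459) / (0.713 − 0.195) = ln(1.630) / 0.5180 = 0.4888/0.5180 = 0.9436 d.
D_c = (k_d/k_r) L₀ e^(−k_d t_c) = (0.195/0.713) × 12.8 × e^(−0.195×0.9436) = 0.2735 × 12.8 × 0.8319 = 2.912 mg/L.
x_c = v t_c = 0.487 m/s × 0.9436 d × 86400 s/d = 39700 m ≈ 39.7 km.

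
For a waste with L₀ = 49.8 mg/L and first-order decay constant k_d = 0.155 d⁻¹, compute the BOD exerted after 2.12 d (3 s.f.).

y_t = L₀(1 − e^(−k_d t)) = 49.8 × (1 − e^(−0.155×2.12))
= 49.8 × (1 − 0.7199) = 49.8 × 0.2801 = 13.95 mg/L.

y ≈ 13.9 mg/L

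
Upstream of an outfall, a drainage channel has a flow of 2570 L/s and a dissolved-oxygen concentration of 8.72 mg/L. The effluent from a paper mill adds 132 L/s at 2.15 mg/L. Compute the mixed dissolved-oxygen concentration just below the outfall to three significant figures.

Flow-weighted mixing: C = (Q_r C_r + Q_w C_w)/(Q_r + Q_w)
= (2570×8.72 + 132×2.15)/(2570 + 132) = 22690/2702 = 8.399 mg/L.

8.40 mg/L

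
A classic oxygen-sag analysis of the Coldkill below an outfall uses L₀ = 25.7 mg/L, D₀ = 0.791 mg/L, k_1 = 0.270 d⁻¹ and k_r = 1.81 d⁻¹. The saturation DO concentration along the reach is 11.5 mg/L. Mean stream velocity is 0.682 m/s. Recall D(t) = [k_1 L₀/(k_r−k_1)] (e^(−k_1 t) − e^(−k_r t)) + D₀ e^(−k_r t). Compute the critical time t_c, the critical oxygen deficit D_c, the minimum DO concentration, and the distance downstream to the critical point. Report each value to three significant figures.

At the critical point dD/dt = 0, so k_1 L₀ e^(−k_1 t) = k_r D. Substituting D(t) from the Streeter–Phelps equation and solving for t gives
t_c = ln[(k_r/k_1)(1 − D₀(k_r−k_1)/(k_1 L₀))] / (k_r−k_1).
Here k_r−k_1 = 1.540 d⁻¹ and 1 − D₀(k_r−k_1)/(k_1 L₀) = 1 − 0.791×1.540/(0.270×25.7) = 0.8245, so
t_c = ln(6.704 × 0.8245) / 1.540 = 1.710 / 1.540 = 1.110 d.
D_c = (k_1/k_r) L₀ e^(−k_1 t_c) = (0.270/1.81) × 25.7 × e^(−0.270×1.110) = 0.1492 × 25.7 × 0.7410 = 2.841 mg/L.
Minimum DO = C_s − D_c = 11.5 − 2.841 = 8.659 mg/L.
x_c = v t_c = 0.682 m/s × 1.110 d × 86400 s/d = 65420 m ≈ 65.4 km.

t_c ≈ 1.11 d; D_c ≈ 2.84 mg/L; min DO ≈ 8.66 mg/L; x_c ≈ 65.4 km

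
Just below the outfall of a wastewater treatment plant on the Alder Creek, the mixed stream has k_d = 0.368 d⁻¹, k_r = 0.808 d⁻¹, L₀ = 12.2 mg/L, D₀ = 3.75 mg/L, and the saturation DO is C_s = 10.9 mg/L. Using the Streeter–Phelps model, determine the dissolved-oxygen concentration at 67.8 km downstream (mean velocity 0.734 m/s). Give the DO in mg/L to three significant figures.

DO ≈ 6.74 mg/L

Travel time t = x/v = 67.8 km / (0.734 m/s) = 67800 m / 0.734 m/s = 92370 s = 1.069 d.
k_d L₀/(k_r−k_d) = 0.368×12.2/(0.808−0.368) = 4.490/0.4400 = 10.20 mg/L.
e^(−k_d t) = e^(−0.368×1.069) = 0.6747; e^(−k_r t) = e^(−0.808×1.069) = 0.4215.
D = 10.20 × (0.6747 − 0.4215) + 3.75 × 0.4215 = 2.584 + 1.581 = 4.164 mg/L.
DO = C_s − D = 10.9 − 4.164 = 6.736 mg/L.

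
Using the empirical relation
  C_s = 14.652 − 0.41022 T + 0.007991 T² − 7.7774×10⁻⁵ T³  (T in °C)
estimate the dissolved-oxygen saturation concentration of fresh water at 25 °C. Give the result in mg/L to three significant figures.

C_s ≈ 8.18 mg/L

C_s = 14.652 − 0.41022×25 + 0.007991×25² − 7.7774×10⁻⁵×25³ = 8.176 mg/L.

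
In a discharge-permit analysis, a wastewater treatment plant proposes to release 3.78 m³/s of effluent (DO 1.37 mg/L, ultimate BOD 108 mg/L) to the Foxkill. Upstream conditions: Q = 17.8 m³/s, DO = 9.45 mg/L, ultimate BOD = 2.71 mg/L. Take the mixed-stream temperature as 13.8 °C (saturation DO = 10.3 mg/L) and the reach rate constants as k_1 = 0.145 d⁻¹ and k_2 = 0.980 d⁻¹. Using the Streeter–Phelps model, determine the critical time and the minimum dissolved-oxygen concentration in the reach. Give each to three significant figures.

t_c ≈ 1.14 d; minimum DO ≈ 7.65 mg/L

Mixed DO = (17.8×9.45 + 3.78×1.37)/(17.8+3.78) = 173.4/21.58 = 8.035 mg/L.
Mixed L₀ = (17.8×2.71 + 3.78×108)/(21.58) = 456.5/21.58 = 21.15 mg/L.
Initial deficit D₀ = C_s − DO₀ = 10.3 − 8.035 = 2.265 mg/L.
t_c = (1/0.8350) ln[(0.980/0.145)(1 − 2.265×0.8350/(0.145×21.15))] = 1.198 × ln(2.591) = 1.140 d.
D_c = (0.145/0.980) × 21.15 × e^(−0.145×1.140) = 0.1480 × 21.15 × 0.8476 = 2.653 mg/L.
Minimum DO = 10.3 − 2.653 = 7.647 mg/L.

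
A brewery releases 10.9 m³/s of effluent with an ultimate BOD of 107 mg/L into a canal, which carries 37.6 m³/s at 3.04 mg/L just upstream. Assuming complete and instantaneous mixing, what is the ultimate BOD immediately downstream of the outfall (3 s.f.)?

26.4 mg/L

Flow-weighted mixing: C = (Q_r C_r + Q_w C_w)/(Q_r + Q_w)
= (37.6×3.04 + 10.9×107)/(37.6 + 10.9) = 1281/48.50 = 26.40 mg/L.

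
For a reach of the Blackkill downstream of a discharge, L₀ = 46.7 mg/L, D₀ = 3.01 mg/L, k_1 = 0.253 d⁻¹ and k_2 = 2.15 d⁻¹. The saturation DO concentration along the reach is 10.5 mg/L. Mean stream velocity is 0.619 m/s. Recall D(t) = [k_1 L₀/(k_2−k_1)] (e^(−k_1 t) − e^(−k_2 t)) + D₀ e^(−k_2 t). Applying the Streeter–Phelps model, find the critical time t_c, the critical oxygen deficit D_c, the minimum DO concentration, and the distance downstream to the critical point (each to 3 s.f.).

t_c ≈ 0.780 d; D_c ≈ 4.51 mg/L; min DO ≈ 5.99 mg/L; x_c ≈ 41.7 km

With k_2/k_1 = 8.498 and 1 − D₀(k_2−k_1)/(k_1 L₀) = 0.5167,
t_c = ln(8.498 × 0.5167) / (2.15 − 0.253) = ln(4.391) / 1.897 = 1.480/1.897 = 0.7800 d.
D_c = (k_1/k_2) L₀ e^(−k_1 t_c) = (0.253/2.15) × 46.7 × e^(−0.253×0.7800) = 0.1177 × 46.7 × 0.8209 = 4.511 mg/L.
Minimum DO = C_s − D_c = 10.5 − 4.511 = 5.989 mg/L.
x_c = v t_c = 0.619 m/s × 0.7800 d × 86400 s/d = 41710 m ≈ 41.7 km.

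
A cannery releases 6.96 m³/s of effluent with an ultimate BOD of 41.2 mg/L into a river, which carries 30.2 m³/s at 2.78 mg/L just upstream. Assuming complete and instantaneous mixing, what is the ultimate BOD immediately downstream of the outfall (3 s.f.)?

Flow-weighted mixing: C = (Q_r C_r + Q_w C_w)/(Q_r + Q_w)
= (30.2×2.78 + 6.96×41.2)/(30.2 + 6.96) = 370.7/37.16 = 9.976 mg/L.

9.98 mg/L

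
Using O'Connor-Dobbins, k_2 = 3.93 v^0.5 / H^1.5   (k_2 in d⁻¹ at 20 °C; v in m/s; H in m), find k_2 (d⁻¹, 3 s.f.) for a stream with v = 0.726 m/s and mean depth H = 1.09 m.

k_2 ≈ 2.94 d⁻¹

k_2 = 3.93 × 0.726^0.5 / 1.09^1.5 = 3.93 × 0.8521 / 1.138 = 2.943 d⁻¹.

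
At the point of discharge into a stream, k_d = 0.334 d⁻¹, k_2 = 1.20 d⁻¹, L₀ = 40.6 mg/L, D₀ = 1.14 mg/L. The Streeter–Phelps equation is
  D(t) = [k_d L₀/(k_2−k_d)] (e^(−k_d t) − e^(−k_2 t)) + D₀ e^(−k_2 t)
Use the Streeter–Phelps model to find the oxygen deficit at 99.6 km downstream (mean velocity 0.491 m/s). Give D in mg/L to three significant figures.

D ≈ 6.28 mg/L

Travel time t = x/v = 99.6 km / (0.491 m/s) = 99600 m / 0.491 m/s = 202900 s = 2.348 d.
k_d L₀/(k_2−k_d) = 0.334×40.6/(1.20−0.334) = 13.56/0.8660 = 15.66 mg/L.
e^(−k_d t) = e^(−0.334×2.348) = 0.4565; e^(−k_2 t) = e^(−1.20×2.348) = 0.05976.
D = 15.66 × (0.4565 − 0.05976) + 1.14 × 0.05976 = 6.212 + 0.06813 = 6.280 mg/L.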